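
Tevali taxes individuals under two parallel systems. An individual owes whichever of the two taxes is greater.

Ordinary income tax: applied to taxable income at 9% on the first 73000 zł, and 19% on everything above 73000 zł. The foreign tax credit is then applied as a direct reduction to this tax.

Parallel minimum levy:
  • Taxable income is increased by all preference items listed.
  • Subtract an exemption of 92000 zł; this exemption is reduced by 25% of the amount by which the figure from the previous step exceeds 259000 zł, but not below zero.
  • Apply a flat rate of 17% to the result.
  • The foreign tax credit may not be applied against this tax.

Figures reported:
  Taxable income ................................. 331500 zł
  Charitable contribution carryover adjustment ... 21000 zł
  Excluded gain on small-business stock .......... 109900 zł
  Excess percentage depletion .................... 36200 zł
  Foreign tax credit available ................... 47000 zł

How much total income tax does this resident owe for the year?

Ordinary income tax:
  73000 zł × 9% = 6570 zł
  258500 zł × 19% = 49115 zł
  → 55685 zł
  Less foreign tax credit 47000 zł → 8685 zł

Parallel minimum levy:
  Adjusted income: 331500 zł + 21000 zł + 109900 zł + 36200 zł = 498600 zł
  Exemption: 92000 zł − 25% × (498600 zł − 259000 zł) = 92000 zł − 59900 zł = 32100 zł
  Base: 498600 zł − 32100 zł = 466500 zł
  466500 zł × 17% = 79305 zł

79305 zł > 8685 zł, so the parallel minimum levy is the binding amount.

79305 zł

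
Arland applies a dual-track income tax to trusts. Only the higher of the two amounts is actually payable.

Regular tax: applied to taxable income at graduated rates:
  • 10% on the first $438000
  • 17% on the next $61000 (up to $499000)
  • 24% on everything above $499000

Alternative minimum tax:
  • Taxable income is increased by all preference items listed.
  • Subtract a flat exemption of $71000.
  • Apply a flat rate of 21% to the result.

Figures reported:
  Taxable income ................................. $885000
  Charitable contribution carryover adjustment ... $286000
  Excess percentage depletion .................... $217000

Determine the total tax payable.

$276570

Regular tax:
  $438000 × 10% = $43800
  $61000 × 17% = $10370
  $386000 × 24% = $92640
  → $146810

Alternative minimum tax:
  Adjusted income: $885000 + $286000 + $217000 = $1388000
  Less exemption $71000 → base $1317000
  $1317000 × 21% = $276570

$276570 > $146810, so the alternative minimum tax is the binding amount.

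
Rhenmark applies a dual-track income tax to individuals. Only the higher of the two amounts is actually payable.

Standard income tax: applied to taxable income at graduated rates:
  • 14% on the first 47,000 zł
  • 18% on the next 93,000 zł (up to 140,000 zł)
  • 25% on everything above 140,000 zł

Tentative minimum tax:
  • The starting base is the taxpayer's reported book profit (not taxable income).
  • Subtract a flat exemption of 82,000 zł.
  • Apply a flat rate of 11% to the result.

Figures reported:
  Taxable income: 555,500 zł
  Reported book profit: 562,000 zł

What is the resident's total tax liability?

Tentative minimum tax:
  Base (reported book profit): 562,000 zł
  Less exemption 82,000 zł → base 480,000 zł
  480,000 zł × 11% = 52,800 zł

Standard income tax:
  47,000 zł × 14% = 6,580 zł
  93,000 zł × 18% = 16,740 zł
  415,500 zł × 25% = 103,875 zł
  → 127,195 zł

127,195 zł > 52,800 zł, so the standard income tax governs.

127,195 zł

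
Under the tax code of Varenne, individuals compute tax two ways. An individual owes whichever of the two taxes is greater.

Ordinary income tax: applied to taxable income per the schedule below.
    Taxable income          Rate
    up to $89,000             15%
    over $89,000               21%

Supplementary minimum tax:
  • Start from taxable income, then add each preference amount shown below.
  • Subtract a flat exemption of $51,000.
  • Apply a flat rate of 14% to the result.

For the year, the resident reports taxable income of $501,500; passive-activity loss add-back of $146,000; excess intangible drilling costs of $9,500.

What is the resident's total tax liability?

$99,975

Supplementary minimum tax:
  Adjusted income: $501,500 + $146,000 + $9,500 = $657,000
  Less exemption $51,000 → base $606,000
  $606,000 × 14% = $84,840

Ordinary income tax:
  $89,000 × 15% = $13,350
  $412,500 × 21% = $86,625
  → $99,975

$99,975 > $84,840, so the ordinary income tax governs.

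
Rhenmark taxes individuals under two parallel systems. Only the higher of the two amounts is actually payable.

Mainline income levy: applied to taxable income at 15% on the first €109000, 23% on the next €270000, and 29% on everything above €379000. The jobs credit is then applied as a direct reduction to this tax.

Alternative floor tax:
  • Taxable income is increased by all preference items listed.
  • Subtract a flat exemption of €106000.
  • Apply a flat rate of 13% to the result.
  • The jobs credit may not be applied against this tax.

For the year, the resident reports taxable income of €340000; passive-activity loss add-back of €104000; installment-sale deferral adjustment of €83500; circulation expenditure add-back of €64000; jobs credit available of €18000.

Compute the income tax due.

Alternative floor tax:
  Adjusted income: €340000 + €104000 + €83500 + €64000 = €591500
  Less exemption €106000 → base €485500
  €485500 × 13% = €63115

Mainline income levy:
  €109000 × 15% = €16350
  €231000 × 23% = €53130
  → €69480
  Less jobs credit €18000 → €51480

€63115 > €51480, so the alternative floor tax is the binding amount.

€63115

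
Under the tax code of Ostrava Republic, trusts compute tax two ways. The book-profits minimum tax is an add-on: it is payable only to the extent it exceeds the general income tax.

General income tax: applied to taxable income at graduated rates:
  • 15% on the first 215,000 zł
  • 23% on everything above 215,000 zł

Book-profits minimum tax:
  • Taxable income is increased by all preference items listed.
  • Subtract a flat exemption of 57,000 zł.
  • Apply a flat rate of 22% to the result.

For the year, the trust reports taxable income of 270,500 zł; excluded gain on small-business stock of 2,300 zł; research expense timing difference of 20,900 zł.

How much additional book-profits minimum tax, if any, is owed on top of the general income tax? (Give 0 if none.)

7,059 zł

General income tax:
  215,000 zł × 15% = 32,250 zł
  55,500 zł × 23% = 12,765 zł
  → 45,015 zł

Book-profits minimum tax:
  Adjusted income: 270,500 zł + 2,300 zł + 20,900 zł = 293,700 zł
  Less exemption 57,000 zł → base 236,700 zł
  236,700 zł × 22% = 52,074 zł

Excess of book-profits minimum tax over general income tax: 52,074 zł − 45,015 zł = 7,059 zł.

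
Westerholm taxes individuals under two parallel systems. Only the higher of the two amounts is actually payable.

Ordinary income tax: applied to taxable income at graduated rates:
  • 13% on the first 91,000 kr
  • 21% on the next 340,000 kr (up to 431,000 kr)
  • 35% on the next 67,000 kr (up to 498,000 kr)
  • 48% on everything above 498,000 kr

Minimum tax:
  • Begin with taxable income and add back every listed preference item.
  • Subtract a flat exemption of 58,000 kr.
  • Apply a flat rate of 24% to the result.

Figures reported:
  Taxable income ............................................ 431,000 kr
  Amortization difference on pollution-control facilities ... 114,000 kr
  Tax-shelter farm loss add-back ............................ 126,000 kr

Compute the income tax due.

147,120 kr

Minimum tax:
  Adjusted income: 431,000 kr + 114,000 kr + 126,000 kr = 671,000 kr
  Less exemption 58,000 kr → base 613,000 kr
  613,000 kr × 24% = 147,120 kr

Ordinary income tax:
  91,000 kr × 13% = 11,830 kr
  340,000 kr × 21% = 71,400 kr
  → 83,230 kr

147,120 kr > 83,230 kr, so the minimum tax is the binding amount.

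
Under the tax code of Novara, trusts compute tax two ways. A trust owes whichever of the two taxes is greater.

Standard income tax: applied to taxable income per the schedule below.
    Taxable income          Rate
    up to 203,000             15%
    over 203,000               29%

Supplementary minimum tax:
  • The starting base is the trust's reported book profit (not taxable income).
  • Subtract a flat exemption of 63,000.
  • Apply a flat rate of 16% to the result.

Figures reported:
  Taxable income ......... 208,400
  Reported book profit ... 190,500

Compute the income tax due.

32,016

Supplementary minimum tax:
  Base (reported book profit): 190,500
  Less exemption 63,000 → base 127,500
  127,500 × 16% = 20,400

Standard income tax:
  203,000 × 15% = 30,450
  5,400 × 29% = 1,566
  → 32,016

32,016 > 20,400, so the standard income tax governs.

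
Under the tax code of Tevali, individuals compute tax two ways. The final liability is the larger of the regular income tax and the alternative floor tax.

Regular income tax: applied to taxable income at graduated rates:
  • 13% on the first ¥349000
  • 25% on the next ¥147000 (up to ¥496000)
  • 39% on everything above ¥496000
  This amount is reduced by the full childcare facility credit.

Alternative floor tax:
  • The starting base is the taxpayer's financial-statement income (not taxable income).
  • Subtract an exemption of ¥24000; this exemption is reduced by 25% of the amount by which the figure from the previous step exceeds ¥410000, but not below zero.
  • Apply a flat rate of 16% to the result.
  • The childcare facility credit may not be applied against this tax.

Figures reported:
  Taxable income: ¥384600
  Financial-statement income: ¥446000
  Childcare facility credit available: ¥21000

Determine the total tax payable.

Alternative floor tax:
  Base (financial-statement income): ¥446000
  Exemption: ¥24000 − 25% × (¥446000 − ¥410000) = ¥24000 − ¥9000 = ¥15000
  Base: ¥446000 − ¥15000 = ¥431000
  ¥431000 × 16% = ¥68960

Regular income tax:
  ¥349000 × 13% = ¥45370
  ¥35600 × 25% = ¥8900
  → ¥54270
  Less childcare facility credit ¥21000 → ¥33270

¥68960 > ¥33270, so the alternative floor tax is the binding amount.

¥68960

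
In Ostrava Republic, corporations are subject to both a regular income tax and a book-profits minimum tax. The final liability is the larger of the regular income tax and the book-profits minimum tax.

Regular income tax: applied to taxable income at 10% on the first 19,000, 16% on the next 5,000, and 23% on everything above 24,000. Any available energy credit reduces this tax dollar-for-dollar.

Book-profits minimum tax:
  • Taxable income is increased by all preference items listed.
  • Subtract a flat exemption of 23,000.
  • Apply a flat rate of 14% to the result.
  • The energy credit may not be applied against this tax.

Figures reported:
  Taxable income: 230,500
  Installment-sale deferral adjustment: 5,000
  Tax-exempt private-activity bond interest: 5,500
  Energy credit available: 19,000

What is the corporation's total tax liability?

Book-profits minimum tax:
  Adjusted income: 230,500 + 5,000 + 5,500 = 241,000
  Less exemption 23,000 → base 218,000
  218,000 × 14% = 30,520

Regular income tax:
  19,000 × 10% = 1,900
  5,000 × 16% = 800
  206,500 × 23% = 47,495
  → 50,195
  Less energy credit 19,000 → 31,195

31,195 > 30,520, so the regular income tax governs.

31,195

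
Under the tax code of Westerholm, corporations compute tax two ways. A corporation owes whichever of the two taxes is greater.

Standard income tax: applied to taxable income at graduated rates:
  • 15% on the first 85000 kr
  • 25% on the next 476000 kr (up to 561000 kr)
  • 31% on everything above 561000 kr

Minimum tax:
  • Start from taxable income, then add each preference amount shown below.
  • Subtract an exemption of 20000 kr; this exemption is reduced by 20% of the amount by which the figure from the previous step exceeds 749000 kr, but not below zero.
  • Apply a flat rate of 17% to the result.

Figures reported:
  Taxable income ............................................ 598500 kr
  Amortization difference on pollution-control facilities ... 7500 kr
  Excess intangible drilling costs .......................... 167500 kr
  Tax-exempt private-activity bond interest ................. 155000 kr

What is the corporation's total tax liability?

157845 kr

Minimum tax:
  Adjusted income: 598500 kr + 7500 kr + 167500 kr + 155000 kr = 928500 kr
  Exemption: 20% × (928500 kr − 749000 kr) = 35900 kr ≥ 20000 kr, so the exemption is fully phased out
  Base: 928500 kr − 0 kr = 928500 kr
  928500 kr × 17% = 157845 kr

Standard income tax:
  85000 kr × 15% = 12750 kr
  476000 kr × 25% = 119000 kr
  37500 kr × 31% = 11625 kr
  → 143375 kr

157845 kr > 143375 kr, so the minimum tax is the binding amount.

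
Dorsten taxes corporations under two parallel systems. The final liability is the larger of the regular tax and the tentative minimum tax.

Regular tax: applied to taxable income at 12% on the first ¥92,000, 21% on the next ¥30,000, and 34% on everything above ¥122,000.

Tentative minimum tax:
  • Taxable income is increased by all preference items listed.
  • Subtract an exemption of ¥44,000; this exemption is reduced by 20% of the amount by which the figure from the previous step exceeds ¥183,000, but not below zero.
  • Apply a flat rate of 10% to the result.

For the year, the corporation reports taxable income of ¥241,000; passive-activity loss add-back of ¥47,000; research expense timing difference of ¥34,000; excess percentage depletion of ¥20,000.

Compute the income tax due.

Tentative minimum tax:
  Adjusted income: ¥241,000 + ¥47,000 + ¥34,000 + ¥20,000 = ¥342,000
  Exemption: ¥44,000 − 20% × (¥342,000 − ¥183,000) = ¥44,000 − ¥31,800 = ¥12,200
  Base: ¥342,000 − ¥12,200 = ¥329,800
  ¥329,800 × 10% = ¥32,980

Regular tax:
  ¥92,000 × 12% = ¥11,040
  ¥30,000 × 21% = ¥6,300
  ¥119,000 × 34% = ¥40,460
  → ¥57,800

¥57,800 > ¥32,980, so the regular tax governs.

¥57,800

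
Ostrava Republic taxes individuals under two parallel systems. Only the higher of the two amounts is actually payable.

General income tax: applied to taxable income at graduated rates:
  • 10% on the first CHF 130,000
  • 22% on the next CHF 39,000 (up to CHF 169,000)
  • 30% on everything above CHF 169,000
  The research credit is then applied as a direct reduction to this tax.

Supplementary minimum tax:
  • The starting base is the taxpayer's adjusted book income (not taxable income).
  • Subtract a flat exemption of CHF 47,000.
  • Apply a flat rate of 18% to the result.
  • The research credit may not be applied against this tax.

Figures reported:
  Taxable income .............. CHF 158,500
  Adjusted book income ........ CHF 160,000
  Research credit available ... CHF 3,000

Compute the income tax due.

General income tax:
  CHF 130,000 × 10% = CHF 13,000
  CHF 28,500 × 22% = CHF 6,270
  → CHF 19,270
  Less research credit CHF 3,000 → CHF 16,270

Supplementary minimum tax:
  Base (adjusted book income): CHF 160,000
  Less exemption CHF 47,000 → base CHF 113,000
  CHF 113,000 × 18% = CHF 20,340

CHF 20,340 > CHF 16,270, so the supplementary minimum tax is the binding amount.

CHF 20,340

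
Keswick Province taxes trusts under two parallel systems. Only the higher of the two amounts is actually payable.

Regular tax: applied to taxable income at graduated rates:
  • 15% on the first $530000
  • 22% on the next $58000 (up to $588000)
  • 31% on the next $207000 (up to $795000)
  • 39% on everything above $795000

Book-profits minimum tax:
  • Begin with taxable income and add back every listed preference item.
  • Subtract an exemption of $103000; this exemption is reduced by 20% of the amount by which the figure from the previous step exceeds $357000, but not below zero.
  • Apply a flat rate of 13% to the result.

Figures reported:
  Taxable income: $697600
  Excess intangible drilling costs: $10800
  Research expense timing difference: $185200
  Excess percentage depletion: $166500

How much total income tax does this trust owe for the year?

$137813

Book-profits minimum tax:
  Adjusted income: $697600 + $10800 + $185200 + $166500 = $1060100
  Exemption: 20% × ($1060100 − $357000) = $140620 ≥ $103000, so the exemption is fully phased out
  Base: $1060100 − $0 = $1060100
  $1060100 × 13% = $137813

Regular tax:
  $530000 × 15% = $79500
  $58000 × 22% = $12760
  $109600 × 31% = $33976
  → $126236

$137813 > $126236, so the book-profits minimum tax is the binding amount.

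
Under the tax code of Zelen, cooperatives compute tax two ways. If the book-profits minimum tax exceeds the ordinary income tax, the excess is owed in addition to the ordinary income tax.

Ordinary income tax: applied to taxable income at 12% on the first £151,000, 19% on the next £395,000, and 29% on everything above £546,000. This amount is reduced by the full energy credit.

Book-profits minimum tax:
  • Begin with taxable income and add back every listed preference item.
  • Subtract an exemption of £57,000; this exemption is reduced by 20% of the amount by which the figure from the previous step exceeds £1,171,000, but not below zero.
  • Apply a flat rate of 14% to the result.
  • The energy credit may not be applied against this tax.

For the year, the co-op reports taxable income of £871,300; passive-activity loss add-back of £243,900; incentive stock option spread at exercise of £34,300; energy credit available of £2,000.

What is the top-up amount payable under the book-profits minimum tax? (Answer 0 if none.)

£0

Ordinary income tax:
  £151,000 × 12% = £18,120
  £395,000 × 19% = £75,050
  £325,300 × 29% = £94,337
  → £187,507
  Less energy credit £2,000 → £185,507

Book-profits minimum tax:
  Adjusted income: £871,300 + £243,900 + £34,300 = £1,149,500
  Exemption: £1,149,500 ≤ £1,171,000, so full £57,000 applies
  Base: £1,149,500 − £57,000 = £1,092,500
  £1,092,500 × 14% = £152,950

£152,950 ≤ £185,507, so no add-on is due.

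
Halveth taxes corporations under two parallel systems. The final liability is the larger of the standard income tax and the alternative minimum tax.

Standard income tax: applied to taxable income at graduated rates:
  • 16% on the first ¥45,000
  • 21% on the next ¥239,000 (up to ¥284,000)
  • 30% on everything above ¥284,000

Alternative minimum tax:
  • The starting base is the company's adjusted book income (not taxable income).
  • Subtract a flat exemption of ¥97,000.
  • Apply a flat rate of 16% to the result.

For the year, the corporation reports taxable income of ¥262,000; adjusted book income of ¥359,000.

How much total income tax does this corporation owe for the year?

¥52,770

Standard income tax:
  ¥45,000 × 16% = ¥7,200
  ¥217,000 × 21% = ¥45,570
  → ¥52,770

Alternative minimum tax:
  Base (adjusted book income): ¥359,000
  Less exemption ¥97,000 → base ¥262,000
  ¥262,000 × 16% = ¥41,920

¥52,770 > ¥41,920, so the standard income tax governs.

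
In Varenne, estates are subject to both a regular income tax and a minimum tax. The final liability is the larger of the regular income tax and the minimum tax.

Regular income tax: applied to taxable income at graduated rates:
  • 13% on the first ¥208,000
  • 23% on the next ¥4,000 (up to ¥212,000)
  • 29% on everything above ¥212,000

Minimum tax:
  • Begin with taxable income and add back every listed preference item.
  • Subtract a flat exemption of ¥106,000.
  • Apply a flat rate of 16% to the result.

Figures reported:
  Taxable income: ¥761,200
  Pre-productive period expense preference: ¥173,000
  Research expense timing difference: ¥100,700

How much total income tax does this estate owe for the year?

Minimum tax:
  Adjusted income: ¥761,200 + ¥173,000 + ¥100,700 = ¥1,034,900
  Less exemption ¥106,000 → base ¥928,900
  ¥928,900 × 16% = ¥148,624

Regular income tax:
  ¥208,000 × 13% = ¥27,040
  ¥4,000 × 23% = ¥920
  ¥549,200 × 29% = ¥159,268
  → ¥187,228

¥187,228 > ¥148,624, so the regular income tax governs.

¥187,228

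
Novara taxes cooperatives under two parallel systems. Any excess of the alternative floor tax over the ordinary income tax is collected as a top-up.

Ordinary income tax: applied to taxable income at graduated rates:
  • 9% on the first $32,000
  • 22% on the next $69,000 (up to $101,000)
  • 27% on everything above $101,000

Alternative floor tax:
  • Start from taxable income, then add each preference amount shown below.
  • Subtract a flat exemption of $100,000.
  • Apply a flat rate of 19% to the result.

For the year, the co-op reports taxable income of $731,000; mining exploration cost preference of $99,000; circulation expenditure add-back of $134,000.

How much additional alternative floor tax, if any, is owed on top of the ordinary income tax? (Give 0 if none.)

Ordinary income tax:
  $32,000 × 9% = $2,880
  $69,000 × 22% = $15,180
  $630,000 × 27% = $170,100
  → $188,160

Alternative floor tax:
  Adjusted income: $731,000 + $99,000 + $134,000 = $964,000
  Less exemption $100,000 → base $864,000
  $864,000 × 19% = $164,160

$164,160 ≤ $188,160, so no add-on is due.

$0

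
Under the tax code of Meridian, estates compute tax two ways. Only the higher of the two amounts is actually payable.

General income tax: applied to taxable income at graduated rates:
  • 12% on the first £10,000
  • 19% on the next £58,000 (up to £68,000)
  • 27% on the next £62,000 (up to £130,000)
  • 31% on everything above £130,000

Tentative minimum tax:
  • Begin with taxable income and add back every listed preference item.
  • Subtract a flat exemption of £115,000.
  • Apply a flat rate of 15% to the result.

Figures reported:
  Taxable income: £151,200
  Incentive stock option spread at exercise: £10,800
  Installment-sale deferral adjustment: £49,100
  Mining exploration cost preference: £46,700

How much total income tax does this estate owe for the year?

General income tax:
  £10,000 × 12% = £1,200
  £58,000 × 19% = £11,020
  £62,000 × 27% = £16,740
  £21,200 × 31% = £6,572
  → £35,532

Tentative minimum tax:
  Adjusted income: £151,200 + £10,800 + £49,100 + £46,700 = £257,800
  Less exemption £115,000 → base £142,800
  £142,800 × 15% = £21,420

£35,532 > £21,420, so the general income tax governs.

£35,532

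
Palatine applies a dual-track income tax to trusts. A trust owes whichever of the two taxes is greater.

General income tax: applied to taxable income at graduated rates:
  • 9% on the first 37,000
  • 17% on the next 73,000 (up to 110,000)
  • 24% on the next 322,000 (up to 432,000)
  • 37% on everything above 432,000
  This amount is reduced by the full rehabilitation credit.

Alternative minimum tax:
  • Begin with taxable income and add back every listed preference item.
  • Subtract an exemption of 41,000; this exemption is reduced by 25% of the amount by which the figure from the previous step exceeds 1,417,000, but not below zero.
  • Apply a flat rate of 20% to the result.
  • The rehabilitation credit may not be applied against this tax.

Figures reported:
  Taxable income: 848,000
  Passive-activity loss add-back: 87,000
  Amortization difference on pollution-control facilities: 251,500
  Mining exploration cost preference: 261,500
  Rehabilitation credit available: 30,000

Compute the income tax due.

Alternative minimum tax:
  Adjusted income: 848,000 + 87,000 + 251,500 + 261,500 = 1,448,000
  Exemption: 41,000 − 25% × (1,448,000 − 1,417,000) = 41,000 − 7,750 = 33,250
  Base: 1,448,000 − 33,250 = 1,414,750
  1,414,750 × 20% = 282,950

General income tax:
  37,000 × 9% = 3,330
  73,000 × 17% = 12,410
  322,000 × 24% = 77,280
  416,000 × 37% = 153,920
  → 246,940
  Less rehabilitation credit 30,000 → 216,940

282,950 > 216,940, so the alternative minimum tax is the binding amount.

282,950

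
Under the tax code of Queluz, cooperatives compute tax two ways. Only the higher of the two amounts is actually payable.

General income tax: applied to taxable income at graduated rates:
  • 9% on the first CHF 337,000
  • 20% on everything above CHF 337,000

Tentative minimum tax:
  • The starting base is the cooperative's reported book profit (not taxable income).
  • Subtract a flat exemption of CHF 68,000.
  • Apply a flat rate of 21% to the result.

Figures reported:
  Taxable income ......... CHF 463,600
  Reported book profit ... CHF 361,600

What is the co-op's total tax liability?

CHF 61,656

Tentative minimum tax:
  Base (reported book profit): CHF 361,600
  Less exemption CHF 68,000 → base CHF 293,600
  CHF 293,600 × 21% = CHF 61,656

General income tax:
  CHF 337,000 × 9% = CHF 30,330
  CHF 126,600 × 20% = CHF 25,320
  → CHF 55,650

CHF 61,656 > CHF 55,650, so the tentative minimum tax is the binding amount.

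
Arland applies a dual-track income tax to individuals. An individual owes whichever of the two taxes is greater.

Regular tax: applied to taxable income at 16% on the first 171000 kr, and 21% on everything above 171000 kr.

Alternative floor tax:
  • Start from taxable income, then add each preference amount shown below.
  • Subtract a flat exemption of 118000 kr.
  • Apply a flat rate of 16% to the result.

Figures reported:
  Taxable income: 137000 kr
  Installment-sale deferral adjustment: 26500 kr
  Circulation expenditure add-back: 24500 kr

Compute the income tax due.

Alternative floor tax:
  Adjusted income: 137000 kr + 26500 kr + 24500 kr = 188000 kr
  Less exemption 118000 kr → base 70000 kr
  70000 kr × 16% = 11200 kr

Regular tax:
  137000 kr × 16% = 21920 kr

21920 kr > 11200 kr, so the regular tax governs.

21920 kr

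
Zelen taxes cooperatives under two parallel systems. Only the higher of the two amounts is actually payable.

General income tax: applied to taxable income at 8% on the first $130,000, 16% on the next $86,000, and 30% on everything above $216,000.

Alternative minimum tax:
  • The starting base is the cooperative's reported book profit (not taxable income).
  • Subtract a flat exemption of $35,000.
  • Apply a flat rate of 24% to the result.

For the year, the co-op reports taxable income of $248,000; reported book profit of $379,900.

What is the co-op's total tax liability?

General income tax:
  $130,000 × 8% = $10,400
  $86,000 × 16% = $13,760
  $32,000 × 30% = $9,600
  → $33,760

Alternative minimum tax:
  Base (reported book profit): $379,900
  Less exemption $35,000 → base $344,900
  $344,900 × 24% = $82,776

$82,776 > $33,760, so the alternative minimum tax is the binding amount.

$82,776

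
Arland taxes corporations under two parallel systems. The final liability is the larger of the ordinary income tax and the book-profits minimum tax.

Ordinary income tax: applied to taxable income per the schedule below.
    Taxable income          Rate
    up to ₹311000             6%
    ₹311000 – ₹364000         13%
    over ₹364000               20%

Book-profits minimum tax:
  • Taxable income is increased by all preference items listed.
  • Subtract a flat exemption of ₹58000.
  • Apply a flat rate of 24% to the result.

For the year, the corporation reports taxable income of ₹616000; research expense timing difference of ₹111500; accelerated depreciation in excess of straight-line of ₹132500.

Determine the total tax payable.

₹192480

Ordinary income tax:
  ₹311000 × 6% = ₹18660
  ₹53000 × 13% = ₹6890
  ₹252000 × 20% = ₹50400
  → ₹75950

Book-profits minimum tax:
  Adjusted income: ₹616000 + ₹111500 + ₹132500 = ₹860000
  Less exemption ₹58000 → base ₹802000
  ₹802000 × 24% = ₹192480

₹192480 > ₹75950, so the book-profits minimum tax is the binding amount.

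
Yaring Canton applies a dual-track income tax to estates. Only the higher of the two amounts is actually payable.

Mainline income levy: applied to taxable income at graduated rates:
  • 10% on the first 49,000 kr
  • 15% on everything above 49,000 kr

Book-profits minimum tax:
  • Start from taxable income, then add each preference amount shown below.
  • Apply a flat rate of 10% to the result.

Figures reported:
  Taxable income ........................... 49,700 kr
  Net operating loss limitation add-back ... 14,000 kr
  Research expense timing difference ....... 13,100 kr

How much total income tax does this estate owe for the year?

7,680 kr

Book-profits minimum tax:
  Adjusted income: 49,700 kr + 14,000 kr + 13,100 kr = 76,800 kr
  76,800 kr × 10% = 7,680 kr

Mainline income levy:
  49,000 kr × 10% = 4,900 kr
  700 kr × 15% = 105 kr
  → 5,005 kr

7,680 kr > 5,005 kr, so the book-profits minimum tax is the binding amount.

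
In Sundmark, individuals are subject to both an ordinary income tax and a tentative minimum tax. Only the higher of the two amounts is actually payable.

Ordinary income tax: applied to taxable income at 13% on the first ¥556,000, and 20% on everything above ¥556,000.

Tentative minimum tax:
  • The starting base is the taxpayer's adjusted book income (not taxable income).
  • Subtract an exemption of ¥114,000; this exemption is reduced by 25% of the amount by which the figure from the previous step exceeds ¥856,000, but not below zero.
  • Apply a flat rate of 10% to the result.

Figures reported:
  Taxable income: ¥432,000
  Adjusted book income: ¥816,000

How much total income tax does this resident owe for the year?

Ordinary income tax:
  ¥432,000 × 13% = ¥56,160

Tentative minimum tax:
  Base (adjusted book income): ¥816,000
  Exemption: ¥816,000 ≤ ¥856,000, so full ¥114,000 applies
  Base: ¥816,000 − ¥114,000 = ¥702,000
  ¥702,000 × 10% = ¥70,200

¥70,200 > ¥56,160, so the tentative minimum tax is the binding amount.

¥70,200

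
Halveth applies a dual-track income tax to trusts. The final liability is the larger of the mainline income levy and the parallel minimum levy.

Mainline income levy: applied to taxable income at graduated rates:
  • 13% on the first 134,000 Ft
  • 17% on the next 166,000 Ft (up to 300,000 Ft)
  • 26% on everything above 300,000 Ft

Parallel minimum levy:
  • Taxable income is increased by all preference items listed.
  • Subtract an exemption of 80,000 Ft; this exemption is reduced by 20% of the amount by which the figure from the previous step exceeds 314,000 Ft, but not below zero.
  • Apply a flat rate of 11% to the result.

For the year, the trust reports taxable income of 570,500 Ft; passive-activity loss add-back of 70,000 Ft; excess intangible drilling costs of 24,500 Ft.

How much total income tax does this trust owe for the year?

115,970 Ft

Mainline income levy:
  134,000 Ft × 13% = 17,420 Ft
  166,000 Ft × 17% = 28,220 Ft
  270,500 Ft × 26% = 70,330 Ft
  → 115,970 Ft

Parallel minimum levy:
  Adjusted income: 570,500 Ft + 70,000 Ft + 24,500 Ft = 665,000 Ft
  Exemption: 80,000 Ft − 20% × (665,000 Ft − 314,000 Ft) = 80,000 Ft − 70,200 Ft = 9,800 Ft
  Base: 665,000 Ft − 9,800 Ft = 655,200 Ft
  655,200 Ft × 11% = 72,072 Ft

115,970 Ft > 72,072 Ft, so the mainline income levy governs.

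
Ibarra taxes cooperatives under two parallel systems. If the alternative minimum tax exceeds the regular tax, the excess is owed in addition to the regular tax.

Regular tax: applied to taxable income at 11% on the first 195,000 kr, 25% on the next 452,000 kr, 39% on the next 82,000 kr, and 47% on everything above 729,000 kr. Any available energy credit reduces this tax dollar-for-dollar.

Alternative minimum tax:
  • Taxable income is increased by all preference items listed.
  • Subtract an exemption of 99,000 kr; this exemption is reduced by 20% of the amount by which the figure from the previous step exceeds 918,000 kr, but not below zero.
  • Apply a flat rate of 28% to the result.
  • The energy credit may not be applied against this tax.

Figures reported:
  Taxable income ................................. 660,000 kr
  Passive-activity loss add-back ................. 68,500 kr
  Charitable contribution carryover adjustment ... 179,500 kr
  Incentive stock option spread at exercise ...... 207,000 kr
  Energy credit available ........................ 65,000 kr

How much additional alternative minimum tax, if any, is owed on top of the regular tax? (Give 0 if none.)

220,992 kr

Alternative minimum tax:
  Adjusted income: 660,000 kr + 68,500 kr + 179,500 kr + 207,000 kr = 1,115,000 kr
  Exemption: 99,000 kr − 20% × (1,115,000 kr − 918,000 kr) = 99,000 kr − 39,400 kr = 59,600 kr
  Base: 1,115,000 kr − 59,600 kr = 1,055,400 kr
  1,055,400 kr × 28% = 295,512 kr

Regular tax:
  195,000 kr × 11% = 21,450 kr
  452,000 kr × 25% = 113,000 kr
  13,000 kr × 39% = 5,070 kr
  → 139,520 kr
  Less energy credit 65,000 kr → 74,520 kr

Excess of alternative minimum tax over regular tax: 295,512 kr − 74,520 kr = 220,992 kr.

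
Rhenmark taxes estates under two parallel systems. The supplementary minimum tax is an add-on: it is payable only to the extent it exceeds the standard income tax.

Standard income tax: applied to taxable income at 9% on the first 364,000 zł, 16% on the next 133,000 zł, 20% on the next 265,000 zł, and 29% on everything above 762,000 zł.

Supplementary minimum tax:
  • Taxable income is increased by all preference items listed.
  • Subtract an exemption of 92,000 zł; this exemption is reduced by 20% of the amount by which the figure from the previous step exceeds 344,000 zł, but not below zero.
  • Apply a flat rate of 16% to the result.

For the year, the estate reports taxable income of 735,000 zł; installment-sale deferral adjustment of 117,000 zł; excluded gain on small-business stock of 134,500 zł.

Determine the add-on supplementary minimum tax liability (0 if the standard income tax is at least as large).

Supplementary minimum tax:
  Adjusted income: 735,000 zł + 117,000 zł + 134,500 zł = 986,500 zł
  Exemption: 20% × (986,500 zł − 344,000 zł) = 128,500 zł ≥ 92,000 zł, so the exemption is fully phased out
  Base: 986,500 zł − 0 zł = 986,500 zł
  986,500 zł × 16% = 157,840 zł

Standard income tax:
  364,000 zł × 9% = 32,760 zł
  133,000 zł × 16% = 21,280 zł
  238,000 zł × 20% = 47,600 zł
  → 101,640 zł

Excess of supplementary minimum tax over standard income tax: 157,840 zł − 101,640 zł = 56,200 zł.

56,200 zł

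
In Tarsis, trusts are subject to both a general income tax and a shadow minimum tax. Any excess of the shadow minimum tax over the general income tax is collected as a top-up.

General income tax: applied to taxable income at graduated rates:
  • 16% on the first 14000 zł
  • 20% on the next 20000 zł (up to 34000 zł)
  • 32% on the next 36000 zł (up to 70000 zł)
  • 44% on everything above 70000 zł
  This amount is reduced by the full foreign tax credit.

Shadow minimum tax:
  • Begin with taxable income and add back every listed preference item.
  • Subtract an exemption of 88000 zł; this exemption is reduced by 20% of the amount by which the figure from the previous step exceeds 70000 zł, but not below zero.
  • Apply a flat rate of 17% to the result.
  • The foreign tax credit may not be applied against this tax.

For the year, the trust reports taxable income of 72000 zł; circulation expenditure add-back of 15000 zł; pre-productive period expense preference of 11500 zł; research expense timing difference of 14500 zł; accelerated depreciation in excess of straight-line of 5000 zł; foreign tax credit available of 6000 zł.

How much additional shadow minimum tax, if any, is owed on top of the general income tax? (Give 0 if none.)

0 zł

Shadow minimum tax:
  Adjusted income: 72000 zł + 15000 zł + 11500 zł + 14500 zł + 5000 zł = 118000 zł
  Exemption: 88000 zł − 20% × (118000 zł − 70000 zł) = 88000 zł − 9600 zł = 78400 zł
  Base: 118000 zł − 78400 zł = 39600 zł
  39600 zł × 17% = 6732 zł

General income tax:
  14000 zł × 16% = 2240 zł
  20000 zł × 20% = 4000 zł
  36000 zł × 32% = 11520 zł
  2000 zł × 44% = 880 zł
  → 18640 zł
  Less foreign tax credit 6000 zł → 12640 zł

6732 zł ≤ 12640 zł, so no add-on is due.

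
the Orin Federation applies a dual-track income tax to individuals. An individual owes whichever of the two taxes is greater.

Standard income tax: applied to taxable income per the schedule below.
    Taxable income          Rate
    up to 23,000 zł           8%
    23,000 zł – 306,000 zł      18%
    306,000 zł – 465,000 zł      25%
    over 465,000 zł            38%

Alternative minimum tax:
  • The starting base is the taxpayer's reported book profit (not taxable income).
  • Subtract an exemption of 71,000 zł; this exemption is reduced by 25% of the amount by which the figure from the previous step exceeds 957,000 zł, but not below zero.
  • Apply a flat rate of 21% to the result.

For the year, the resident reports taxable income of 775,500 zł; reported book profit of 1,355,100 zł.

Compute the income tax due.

Standard income tax:
  23,000 zł × 8% = 1,840 zł
  283,000 zł × 18% = 50,940 zł
  159,000 zł × 25% = 39,750 zł
  310,500 zł × 38% = 117,990 zł
  → 210,520 zł

Alternative minimum tax:
  Base (reported book profit): 1,355,100 zł
  Exemption: 25% × (1,355,100 zł − 957,000 zł) = 99,525 zł ≥ 71,000 zł, so the exemption is fully phased out
  Base: 1,355,100 zł − 0 zł = 1,355,100 zł
  1,355,100 zł × 21% = 284,571 zł

284,571 zł > 210,520 zł, so the alternative minimum tax is the binding amount.

284,571 zł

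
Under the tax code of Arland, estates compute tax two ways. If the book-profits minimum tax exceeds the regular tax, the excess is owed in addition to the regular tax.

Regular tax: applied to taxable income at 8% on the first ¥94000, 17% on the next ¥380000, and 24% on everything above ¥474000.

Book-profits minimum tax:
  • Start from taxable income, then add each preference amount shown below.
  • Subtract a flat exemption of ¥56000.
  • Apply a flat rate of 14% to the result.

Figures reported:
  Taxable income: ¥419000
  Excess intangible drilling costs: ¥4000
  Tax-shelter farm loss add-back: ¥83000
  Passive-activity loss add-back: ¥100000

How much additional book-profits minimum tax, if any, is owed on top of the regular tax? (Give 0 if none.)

¥14230

Book-profits minimum tax:
  Adjusted income: ¥419000 + ¥4000 + ¥83000 + ¥100000 = ¥606000
  Less exemption ¥56000 → base ¥550000
  ¥550000 × 14% = ¥77000

Regular tax:
  ¥94000 × 8% = ¥7520
  ¥325000 × 17% = ¥55250
  → ¥62770

Excess of book-profits minimum tax over regular tax: ¥77000 − ¥62770 = ¥14230.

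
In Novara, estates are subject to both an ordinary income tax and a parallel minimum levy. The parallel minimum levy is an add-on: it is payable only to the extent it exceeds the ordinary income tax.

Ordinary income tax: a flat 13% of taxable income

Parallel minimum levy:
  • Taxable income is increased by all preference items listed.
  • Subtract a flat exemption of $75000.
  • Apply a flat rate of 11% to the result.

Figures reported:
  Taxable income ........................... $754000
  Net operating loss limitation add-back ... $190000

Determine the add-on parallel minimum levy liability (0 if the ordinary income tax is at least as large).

Ordinary income tax:
  $754000 × 13% = $98020

Parallel minimum levy:
  Adjusted income: $754000 + $190000 = $944000
  Less exemption $75000 → base $869000
  $869000 × 11% = $95590

$95590 ≤ $98020, so no add-on is due.

$0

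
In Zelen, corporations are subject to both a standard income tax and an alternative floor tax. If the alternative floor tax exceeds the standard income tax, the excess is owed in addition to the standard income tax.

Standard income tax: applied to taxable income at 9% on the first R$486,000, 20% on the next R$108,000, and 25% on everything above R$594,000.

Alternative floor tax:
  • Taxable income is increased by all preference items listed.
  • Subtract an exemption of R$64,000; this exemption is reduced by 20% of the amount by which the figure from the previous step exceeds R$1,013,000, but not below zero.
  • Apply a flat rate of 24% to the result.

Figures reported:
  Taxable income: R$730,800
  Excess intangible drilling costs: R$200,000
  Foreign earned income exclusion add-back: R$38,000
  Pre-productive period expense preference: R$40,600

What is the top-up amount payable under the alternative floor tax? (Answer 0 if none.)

R$127,356

Standard income tax:
  R$486,000 × 9% = R$43,740
  R$108,000 × 20% = R$21,600
  R$136,800 × 25% = R$34,200
  → R$99,540

Alternative floor tax:
  Adjusted income: R$730,800 + R$200,000 + R$38,000 + R$40,600 = R$1,009,400
  Exemption: R$1,009,400 ≤ R$1,013,000, so full R$64,000 applies
  Base: R$1,009,400 − R$64,000 = R$945,400
  R$945,400 × 24% = R$226,896

Excess of alternative floor tax over standard income tax: R$226,896 − R$99,540 = R$127,356.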